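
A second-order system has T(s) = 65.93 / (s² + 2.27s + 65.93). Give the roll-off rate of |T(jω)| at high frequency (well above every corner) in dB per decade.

With 0 zeros and 2 poles, the high-frequency asymptotic slope is 20 × (0 − 2) = -40 dB/decade.

-40 dB/decade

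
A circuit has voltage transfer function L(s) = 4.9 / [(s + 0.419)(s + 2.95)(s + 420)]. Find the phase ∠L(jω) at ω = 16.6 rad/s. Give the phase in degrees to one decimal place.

-170.7 deg

∠(j16.6 + 0.419) = arctan(16.6/0.419) = 88.55°
∠(j16.6 + 2.95) = arctan(16.6/2.95) = 79.92°
∠(j16.6 + 420) = arctan(16.6/420) = 2.26°
∠L(j16.6) = − (88.55° + 79.92° + 2.26°) = -170.74°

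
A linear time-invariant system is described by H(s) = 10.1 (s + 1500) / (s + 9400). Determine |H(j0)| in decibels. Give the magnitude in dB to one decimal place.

H(0) = 10.1 × 1500 / 9400 = 1.6117
20 log₁₀(1.6117) = 4.15 dB

4.1 dB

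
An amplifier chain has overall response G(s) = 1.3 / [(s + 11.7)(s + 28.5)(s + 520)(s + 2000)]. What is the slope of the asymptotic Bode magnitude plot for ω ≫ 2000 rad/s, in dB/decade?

-80 dB/decade

With 0 zeros and 4 poles, the high-frequency asymptotic slope is 20 × (0 − 4) = -80 dB/decade.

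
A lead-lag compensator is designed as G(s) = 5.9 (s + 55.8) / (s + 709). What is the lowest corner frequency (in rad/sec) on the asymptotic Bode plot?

55.8 rad/sec

Break frequencies occur at each pole and zero magnitude: 55.8 rad/sec, 709 rad/sec.
The lowest is 55.8 rad/sec.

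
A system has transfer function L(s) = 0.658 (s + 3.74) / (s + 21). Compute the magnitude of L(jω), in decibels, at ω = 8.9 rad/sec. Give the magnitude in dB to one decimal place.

|j8.9 + 3.74| = √(8.9² + 3.74²) = 9.654
|j8.9 + 21| = √(8.9² + 21²) = 22.81
|L(j8.9)| = 0.658 × 9.654 / 22.81 = 0.27851
20 log₁₀(0.27851) = -11.10 dB

-11.1 dB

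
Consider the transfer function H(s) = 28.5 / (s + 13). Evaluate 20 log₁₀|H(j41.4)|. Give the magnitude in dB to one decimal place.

|j41.4 + 13| = √(41.4² + 13²) = 43.39
|H(j41.4)| = 28.5 / 43.39 = 0.65679
20 log₁₀(0.65679) = -3.65 dB

-3.7 dB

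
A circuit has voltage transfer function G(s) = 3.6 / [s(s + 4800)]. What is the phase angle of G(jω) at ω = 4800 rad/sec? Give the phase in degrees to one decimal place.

-135.0°

∠(j4800 + 4800) = arctan(4800/4800) = 45.00°
∠(j4800) = 90.00°
∠G(j4800) = − (45.00° + 90.00°) = -135.00°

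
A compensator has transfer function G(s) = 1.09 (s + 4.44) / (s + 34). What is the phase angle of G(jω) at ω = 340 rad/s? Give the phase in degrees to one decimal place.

∠(j340 + 4.44) = arctan(340/4.44) = 89.25°
∠(j340 + 34) = arctan(340/34) = 84.29°
∠G(j340) = 89.25° − 84.29° = 4.96°

5.0°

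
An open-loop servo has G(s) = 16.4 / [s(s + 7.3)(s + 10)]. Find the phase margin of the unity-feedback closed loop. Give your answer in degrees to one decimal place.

87.0 deg

Gain crossover: |G(jω)| = 1 at ω ≈ 0.224 rad/s.
∠G(j0.224) = −90° − arctan(0.224/7.3) − arctan(0.224/10) ≈ -93.05°
PM = 180° + (-93.05°) = 86.95°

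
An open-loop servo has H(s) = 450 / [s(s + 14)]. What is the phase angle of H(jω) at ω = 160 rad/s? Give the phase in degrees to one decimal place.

∠(j160 + 14) = arctan(160/14) = 85.00°
∠(j160) = 90.00°
∠H(j160) = − (85.00° + 90.00°) = -175.00°

-175.0 deg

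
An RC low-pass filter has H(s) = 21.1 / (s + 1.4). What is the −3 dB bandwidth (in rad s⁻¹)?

For a single-pole low-pass, the −3 dB point is at the pole: ω = 1.4 rad s⁻¹.

1.4 rad s⁻¹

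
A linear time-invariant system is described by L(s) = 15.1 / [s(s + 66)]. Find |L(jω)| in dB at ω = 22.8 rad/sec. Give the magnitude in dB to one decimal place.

-40.5 dB

|j22.8 + 66| = √(22.8² + 66²) = 69.83
|j22.8| = 22.8
|L(j22.8)| = 15.1 / (69.83 × 22.8) = 0.0094846
20 log₁₀(0.0094846) = -40.46 dB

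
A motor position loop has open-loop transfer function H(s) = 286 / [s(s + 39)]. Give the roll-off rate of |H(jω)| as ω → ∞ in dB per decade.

With 0 zeros and 2 poles, the high-frequency asymptotic slope is 20 × (0 − 2) = -40 dB/decade.

-40 dB/decade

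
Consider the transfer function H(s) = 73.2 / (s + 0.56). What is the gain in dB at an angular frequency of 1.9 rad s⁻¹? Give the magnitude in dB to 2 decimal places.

31.35 dB

|j1.9 + 0.56| = √(1.9² + 0.56²) = 1.981
|H(j1.9)| = 73.2 / 1.981 = 36.955
20 log₁₀(36.955) = 31.353 dB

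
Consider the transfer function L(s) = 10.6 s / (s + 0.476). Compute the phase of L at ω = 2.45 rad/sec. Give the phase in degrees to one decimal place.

∠(j2.45) = 90.00°
∠(j2.45 + 0.476) = arctan(2.45/0.476) = 79.01°
∠L(j2.45) = 90.00° − 79.01° = 10.99°

11.0°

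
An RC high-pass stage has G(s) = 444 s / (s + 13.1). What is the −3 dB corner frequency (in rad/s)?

13.1 rad/s

For a single-pole high-pass, the −3 dB point is at the pole: ω = 13.1 rad/s.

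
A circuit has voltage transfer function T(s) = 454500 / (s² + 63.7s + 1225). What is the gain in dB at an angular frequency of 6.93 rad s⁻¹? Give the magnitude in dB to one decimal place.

|(j6.93)² + 63.7(j6.93) + 1225| = |1177 + j441.44| = 1257
|T(j6.93)| = 454500 / 1257 = 361.56
20 log₁₀(361.56) = 51.16 dB

51.2 dB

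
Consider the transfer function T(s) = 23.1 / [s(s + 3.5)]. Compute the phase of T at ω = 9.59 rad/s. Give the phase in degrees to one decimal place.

∠(j9.59 + 3.5) = arctan(9.59/3.5) = 69.95°
∠(j9.59) = 90.00°
∠T(j9.59) = − (69.95° + 90.00°) = -159.95°

-159.9 deg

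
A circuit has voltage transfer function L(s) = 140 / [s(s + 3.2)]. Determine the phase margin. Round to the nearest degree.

15 deg

Gain crossover: |L(jω)| = 1 at ω ≈ 11.6 rad s⁻¹.
∠L(j11.6) = −90° − arctan(11.6/3.2) ≈ -164.60°
PM = 180° + (-164.60°) = 15.40°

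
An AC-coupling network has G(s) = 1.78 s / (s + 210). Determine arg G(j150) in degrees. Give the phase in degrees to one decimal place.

∠(j150) = 90.00°
∠(j150 + 210) = arctan(150/210) = 35.54°
∠G(j150) = 90.00° − 35.54° = 54.46°

54.5°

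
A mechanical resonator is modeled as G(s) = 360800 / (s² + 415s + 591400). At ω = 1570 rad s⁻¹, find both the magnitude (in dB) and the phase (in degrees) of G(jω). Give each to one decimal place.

|G| = -14.8 dB, ∠G = -160.8°

|(j1570)² + 415(j1570) + 591400| = |-1.8735e+06 + j6.5155e+05| = 1.984e+06
|G(j1570)| = 360800 / 1.984e+06 = 0.18189
20 log₁₀(0.18189) = -14.80 dB
∠[(j1570)² + 415(j1570) + 591400] = ∠[-1.8735e+06 + j6.5155e+05] = 160.82°
∠G(j1570) = −160.82° = -160.82°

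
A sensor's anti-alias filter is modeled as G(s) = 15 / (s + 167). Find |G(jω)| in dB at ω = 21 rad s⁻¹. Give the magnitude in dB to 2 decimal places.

|j21 + 167| = √(21² + 167²) = 168.3
|G(j21)| = 15 / 168.3 = 0.089119
20 log₁₀(0.089119) = -21.001 dB

-21.00 dB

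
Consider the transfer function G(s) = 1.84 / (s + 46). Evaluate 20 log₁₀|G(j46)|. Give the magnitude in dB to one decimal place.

|j46 + 46| = √(46² + 46²) = 65.05
|G(j46)| = 1.84 / 65.05 = 0.028284
20 log₁₀(0.028284) = -30.97 dB

-31.0 dB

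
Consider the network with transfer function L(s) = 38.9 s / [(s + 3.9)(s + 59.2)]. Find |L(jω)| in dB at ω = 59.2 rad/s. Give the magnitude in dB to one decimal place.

|j59.2| = 59.2
|j59.2 + 3.9| = √(59.2² + 3.9²) = 59.33
|j59.2 + 59.2| = √(59.2² + 59.2²) = 83.72
|L(j59.2)| = 38.9 × 59.2 / (59.33 × 83.72) = 0.46363
20 log₁₀(0.46363) = -6.68 dB

-6.7 dB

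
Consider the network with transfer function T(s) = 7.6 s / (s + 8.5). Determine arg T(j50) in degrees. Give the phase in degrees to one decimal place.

∠(j50) = 90.00°
∠(j50 + 8.5) = arctan(50/8.5) = 80.35°
∠T(j50) = 90.00° − 80.35° = 9.65°

9.6°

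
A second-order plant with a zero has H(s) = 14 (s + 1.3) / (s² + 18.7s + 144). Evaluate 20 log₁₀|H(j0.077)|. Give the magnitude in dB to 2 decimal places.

|j0.077 + 1.3| = √(0.077² + 1.3²) = 1.302
|(j0.077)² + 18.7(j0.077) + 144| = |143.99 + j1.4399| = 144
|H(j0.077)| = 14 × 1.302 / 144 = 0.12661
20 log₁₀(0.12661) = -17.951 dB

-17.95 dB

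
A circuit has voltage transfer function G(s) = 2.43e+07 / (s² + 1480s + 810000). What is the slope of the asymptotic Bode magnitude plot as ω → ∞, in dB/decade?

-40 dB/decade

With 0 zeros and 2 poles, the high-frequency asymptotic slope is 20 × (0 − 2) = -40 dB/decade.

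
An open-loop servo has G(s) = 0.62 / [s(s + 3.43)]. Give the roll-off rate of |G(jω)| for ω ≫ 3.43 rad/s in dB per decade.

With 0 zeros and 2 poles, the high-frequency asymptotic slope is 20 × (0 − 2) = -40 dB/decade.

-40 dB/decade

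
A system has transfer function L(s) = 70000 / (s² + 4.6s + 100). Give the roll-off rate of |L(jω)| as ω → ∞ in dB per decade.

-40 dB/decade

With 0 zeros and 2 poles, the high-frequency asymptotic slope is 20 × (0 − 2) = -40 dB/decade.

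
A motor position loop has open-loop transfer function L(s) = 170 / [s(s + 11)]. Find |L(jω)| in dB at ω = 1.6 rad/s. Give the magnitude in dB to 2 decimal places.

|j1.6 + 11| = √(1.6² + 11²) = 11.12
|j1.6| = 1.6
|L(j1.6)| = 170 / (11.12 × 1.6) = 9.5585
20 log₁₀(9.5585) = 19.608 dB

19.61 dB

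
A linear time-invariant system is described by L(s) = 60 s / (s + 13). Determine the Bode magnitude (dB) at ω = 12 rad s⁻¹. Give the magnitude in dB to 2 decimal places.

|j12| = 12
|j12 + 13| = √(12² + 13²) = 17.69
|L(j12)| = 60 × 12 / 17.69 = 40.697
20 log₁₀(40.697) = 32.191 dB

32.19 dB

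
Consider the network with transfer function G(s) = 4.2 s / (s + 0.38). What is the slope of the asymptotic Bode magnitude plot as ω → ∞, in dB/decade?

0 dB/decade

With 1 zero and 1 pole, the high-frequency asymptotic slope is 20 × (1 − 1) = 0 dB/decade.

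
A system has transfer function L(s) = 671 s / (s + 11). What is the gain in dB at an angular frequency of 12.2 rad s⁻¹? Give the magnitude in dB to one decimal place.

|j12.2| = 12.2
|j12.2 + 11| = √(12.2² + 11²) = 16.43
|L(j12.2)| = 671 × 12.2 / 16.43 = 498.34
20 log₁₀(498.34) = 53.95 dB

54.0 dB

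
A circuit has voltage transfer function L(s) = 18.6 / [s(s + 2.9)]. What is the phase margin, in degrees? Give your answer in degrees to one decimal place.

36.9°

Gain crossover: |L(jω)| = 1 at ω ≈ 3.86 rad/s.
∠L(j3.86) = −90° − arctan(3.86/2.9) ≈ -143.05°
PM = 180° + (-143.05°) = 36.95°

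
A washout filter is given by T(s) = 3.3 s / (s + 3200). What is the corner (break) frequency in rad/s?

The single real pole at s = −3200 gives a corner at ω = 3200 rad/s.

3200 rad/s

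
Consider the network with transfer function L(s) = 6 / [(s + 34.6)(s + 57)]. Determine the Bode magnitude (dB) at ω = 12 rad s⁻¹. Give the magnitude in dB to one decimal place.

-51.0 dB

|j12 + 34.6| = √(12² + 34.6²) = 36.62
|j12 + 57| = √(12² + 57²) = 58.25
|L(j12)| = 6 / (36.62 × 58.25) = 0.0028127
20 log₁₀(0.0028127) = -51.02 dB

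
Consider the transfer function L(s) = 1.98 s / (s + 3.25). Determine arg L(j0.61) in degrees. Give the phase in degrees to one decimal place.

79.4°

∠(j0.61) = 90.00°
∠(j0.61 + 3.25) = arctan(0.61/3.25) = 10.63°
∠L(j0.61) = 90.00° − 10.63° = 79.37°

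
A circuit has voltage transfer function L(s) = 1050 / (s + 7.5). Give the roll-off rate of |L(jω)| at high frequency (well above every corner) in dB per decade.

-20 dB/decade

With 0 zeros and 1 pole, the high-frequency asymptotic slope is 20 × (0 − 1) = -20 dB/decade.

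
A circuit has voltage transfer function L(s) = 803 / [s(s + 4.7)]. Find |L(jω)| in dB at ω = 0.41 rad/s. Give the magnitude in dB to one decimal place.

|j0.41 + 4.7| = √(0.41² + 4.7²) = 4.718
|j0.41| = 0.41
|L(j0.41)| = 803 / (4.718 × 0.41) = 415.13
20 log₁₀(415.13) = 52.36 dB

52.4 dB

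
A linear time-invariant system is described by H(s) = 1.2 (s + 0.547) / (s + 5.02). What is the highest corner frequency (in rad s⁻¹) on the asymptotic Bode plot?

Break frequencies occur at each pole and zero magnitude: 0.547 rad s⁻¹, 5.02 rad s⁻¹.
The highest is 5.02 rad s⁻¹.

5.02 rad s⁻¹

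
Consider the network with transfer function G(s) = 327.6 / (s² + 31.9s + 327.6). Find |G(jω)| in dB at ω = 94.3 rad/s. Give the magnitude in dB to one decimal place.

-28.9 dB

|(j94.3)² + 31.9(j94.3) + 327.6| = |-8564.9 + j3008.2| = 9078
|G(j94.3)| = 327.6 / 9078 = 0.036088
20 log₁₀(0.036088) = -28.85 dB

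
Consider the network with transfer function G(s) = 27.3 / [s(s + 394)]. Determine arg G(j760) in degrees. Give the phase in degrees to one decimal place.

∠(j760 + 394) = arctan(760/394) = 62.60°
∠(j760) = 90.00°
∠G(j760) = − (62.60° + 90.00°) = -152.60°

-152.6°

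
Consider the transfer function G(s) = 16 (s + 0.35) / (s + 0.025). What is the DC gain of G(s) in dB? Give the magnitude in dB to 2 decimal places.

G(0) = 16 × 0.35 / 0.025 = 224
20 log₁₀(224) = 47.005 dB

47.00 dB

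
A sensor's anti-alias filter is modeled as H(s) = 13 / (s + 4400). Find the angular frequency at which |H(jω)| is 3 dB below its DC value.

4400 rad s⁻¹

For a single-pole low-pass, the −3 dB point is at the pole: ω = 4400 rad s⁻¹.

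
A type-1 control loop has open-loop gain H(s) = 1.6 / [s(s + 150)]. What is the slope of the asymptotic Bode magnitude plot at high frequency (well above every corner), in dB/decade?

With 0 zeros and 2 poles, the high-frequency asymptotic slope is 20 × (0 − 2) = -40 dB/decade.

-40 dB/decade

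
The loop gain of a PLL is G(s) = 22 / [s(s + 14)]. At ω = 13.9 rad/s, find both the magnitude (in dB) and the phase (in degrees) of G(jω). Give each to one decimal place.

|j13.9 + 14| = √(13.9² + 14²) = 19.73
|j13.9| = 13.9
|G(j13.9)| = 22 / (19.73 × 13.9) = 0.080226
20 log₁₀(0.080226) = -21.91 dB
∠(j13.9 + 14) = arctan(13.9/14) = 44.79°
∠(j13.9) = 90.00°
∠G(j13.9) = − (44.79° + 90.00°) = -134.79°

|G| = -21.9 dB, ∠G = -134.8°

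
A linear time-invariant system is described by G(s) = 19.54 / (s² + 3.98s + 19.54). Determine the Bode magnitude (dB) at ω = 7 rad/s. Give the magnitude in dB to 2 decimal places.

|(j7)² + 3.98(j7) + 19.54| = |-29.46 + j27.86| = 40.55
|G(j7)| = 19.54 / 40.55 = 0.48191
20 log₁₀(0.48191) = -6.341 dB

-6.34 dB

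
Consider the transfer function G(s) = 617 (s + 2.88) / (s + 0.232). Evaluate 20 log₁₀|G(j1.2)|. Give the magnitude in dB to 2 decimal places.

|j1.2 + 2.88| = √(1.2² + 2.88²) = 3.12
|j1.2 + 0.232| = √(1.2² + 0.232²) = 1.222
|G(j1.2)| = 617 × 3.12 / 1.222 = 1575
20 log₁₀(1575) = 63.946 dB

63.95 dB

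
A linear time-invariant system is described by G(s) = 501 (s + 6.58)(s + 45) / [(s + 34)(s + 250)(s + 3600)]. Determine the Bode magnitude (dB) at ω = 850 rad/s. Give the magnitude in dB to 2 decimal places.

-17.72 dB

|j850 + 6.58| = √(850² + 6.58²) = 850
|j850 + 45| = √(850² + 45²) = 851.2
|j850 + 34| = √(850² + 34²) = 850.7
|j850 + 250| = √(850² + 250²) = 886
|j850 + 3600| = √(850² + 3600²) = 3699
|G(j850)| = 501 × 850 × 851.2 / (850.7 × 886 × 3699) = 0.13002
20 log₁₀(0.13002) = -17.720 dB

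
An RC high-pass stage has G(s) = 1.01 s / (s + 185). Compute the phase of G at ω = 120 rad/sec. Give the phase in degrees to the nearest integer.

∠(j120) = 90.00°
∠(j120 + 185) = arctan(120/185) = 32.97°
∠G(j120) = 90.00° − 32.97° = 57.03°

57°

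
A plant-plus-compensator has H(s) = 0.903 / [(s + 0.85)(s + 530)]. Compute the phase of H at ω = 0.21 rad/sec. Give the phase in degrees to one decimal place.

-13.9 deg

∠(j0.21 + 0.85) = arctan(0.21/0.85) = 13.88°
∠(j0.21 + 530) = arctan(0.21/530) = 0.02°
∠H(j0.21) = − (13.88° + 0.02°) = -13.90°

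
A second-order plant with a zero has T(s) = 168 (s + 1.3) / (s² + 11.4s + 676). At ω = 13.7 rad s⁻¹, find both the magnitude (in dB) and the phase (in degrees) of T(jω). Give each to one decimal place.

|T| = 13.1 dB, ∠T = 66.8°

|j13.7 + 1.3| = √(13.7² + 1.3²) = 13.76
|(j13.7)² + 11.4(j13.7) + 676| = |488.31 + j156.18| = 512.7
|T(j13.7)| = 168 × 13.76 / 512.7 = 4.5095
20 log₁₀(4.5095) = 13.08 dB
∠(j13.7 + 1.3) = arctan(13.7/1.3) = 84.58°
∠[(j13.7)² + 11.4(j13.7) + 676] = ∠[488.31 + j156.18] = 17.74°
∠T(j13.7) = 84.58° − 17.74° = 66.84°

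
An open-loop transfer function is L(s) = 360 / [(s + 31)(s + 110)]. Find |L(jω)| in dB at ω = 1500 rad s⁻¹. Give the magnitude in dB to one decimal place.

|j1500 + 31| = √(1500² + 31²) = 1500
|j1500 + 110| = √(1500² + 110²) = 1504
|L(j1500)| = 360 / (1500 × 1504) = 0.00015954
20 log₁₀(0.00015954) = -75.94 dB

-75.9 dB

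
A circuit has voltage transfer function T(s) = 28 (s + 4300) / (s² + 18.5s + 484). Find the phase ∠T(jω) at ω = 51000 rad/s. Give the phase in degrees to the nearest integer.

∠(j51000 + 4300) = arctan(51000/4300) = 85.18°
∠[(j51000)² + 18.5(j51000) + 484] = ∠[-2.601e+09 + j9.435e+05] = 179.98°
∠T(j51000) = 85.18° − 179.98° = -94.80°

-95°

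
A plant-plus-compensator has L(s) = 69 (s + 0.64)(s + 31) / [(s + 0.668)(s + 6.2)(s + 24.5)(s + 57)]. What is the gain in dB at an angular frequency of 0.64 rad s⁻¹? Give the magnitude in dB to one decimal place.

-12.4 dB

|j0.64 + 0.64| = √(0.64² + 0.64²) = 0.9051
|j0.64 + 31| = √(0.64² + 31²) = 31.01
|j0.64 + 0.668| = √(0.64² + 0.668²) = 0.9251
|j0.64 + 6.2| = √(0.64² + 6.2²) = 6.233
|j0.64 + 24.5| = √(0.64² + 24.5²) = 24.51
|j0.64 + 57| = √(0.64² + 57²) = 57
|L(j0.64)| = 69 × 0.9051 × 31.01 / (0.9251 × 6.233 × 24.51 × 57) = 0.24038
20 log₁₀(0.24038) = -12.38 dB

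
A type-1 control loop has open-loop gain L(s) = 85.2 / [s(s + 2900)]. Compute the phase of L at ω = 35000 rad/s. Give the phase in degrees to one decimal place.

∠(j35000 + 2900) = arctan(35000/2900) = 85.26°
∠(j35000) = 90.00°
∠L(j35000) = − (85.26° + 90.00°) = -175.26°

-175.3°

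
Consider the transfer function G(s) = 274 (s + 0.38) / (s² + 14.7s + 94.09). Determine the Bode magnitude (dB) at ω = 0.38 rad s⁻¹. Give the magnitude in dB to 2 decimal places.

|j0.38 + 0.38| = √(0.38² + 0.38²) = 0.5374
|(j0.38)² + 14.7(j0.38) + 94.09| = |93.946 + j5.586| = 94.11
|G(j0.38)| = 274 × 0.5374 / 94.11 = 1.5646
20 log₁₀(1.5646) = 3.888 dB

3.89 dB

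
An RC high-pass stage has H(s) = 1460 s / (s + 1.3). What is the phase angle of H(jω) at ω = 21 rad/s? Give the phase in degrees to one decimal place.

3.5°

∠(j21) = 90.00°
∠(j21 + 1.3) = arctan(21/1.3) = 86.46°
∠H(j21) = 90.00° − 86.46° = 3.54°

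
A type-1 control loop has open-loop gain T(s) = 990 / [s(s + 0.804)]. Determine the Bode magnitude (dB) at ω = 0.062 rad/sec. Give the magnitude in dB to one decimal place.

|j0.062 + 0.804| = √(0.062² + 0.804²) = 0.8064
|j0.062| = 0.062
|T(j0.062)| = 990 / (0.8064 × 0.062) = 19802
20 log₁₀(19802) = 85.93 dB

85.9 dB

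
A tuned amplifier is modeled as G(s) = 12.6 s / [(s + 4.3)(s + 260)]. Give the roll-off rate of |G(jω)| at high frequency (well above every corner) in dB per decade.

-20 dB/decade

With 1 zero and 2 poles, the high-frequency asymptotic slope is 20 × (1 − 2) = -20 dB/decade.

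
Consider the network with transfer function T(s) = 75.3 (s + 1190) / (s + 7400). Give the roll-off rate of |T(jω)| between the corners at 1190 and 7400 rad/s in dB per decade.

20 dB/decade

In this band the factors already past their corner are: zero at 1190; net slope = 20 dB/decade.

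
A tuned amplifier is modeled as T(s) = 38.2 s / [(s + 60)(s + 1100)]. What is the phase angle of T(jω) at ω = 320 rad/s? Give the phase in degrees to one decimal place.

∠(j320) = 90.00°
∠(j320 + 60) = arctan(320/60) = 79.38°
∠(j320 + 1100) = arctan(320/1100) = 16.22°
∠T(j320) = 90.00° − (79.38° + 16.22°) = -5.60°

-5.6 deg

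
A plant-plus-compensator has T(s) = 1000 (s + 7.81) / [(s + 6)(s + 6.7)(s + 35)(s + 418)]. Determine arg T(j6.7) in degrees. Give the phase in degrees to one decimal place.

-64.3°

∠(j6.7 + 7.81) = arctan(6.7/7.81) = 40.63°
∠(j6.7 + 6) = arctan(6.7/6) = 48.15°
∠(j6.7 + 6.7) = arctan(6.7/6.7) = 45.00°
∠(j6.7 + 35) = arctan(6.7/35) = 10.84°
∠(j6.7 + 418) = arctan(6.7/418) = 0.92°
∠T(j6.7) = 40.63° − (48.15° + 45.00° + 10.84° + 0.92°) = -64.28°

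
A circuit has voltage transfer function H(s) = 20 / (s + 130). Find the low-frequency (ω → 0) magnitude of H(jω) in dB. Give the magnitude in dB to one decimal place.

-16.3 dB

H(0) = 20 / 130 = 0.15385
20 log₁₀(0.15385) = -16.26 dB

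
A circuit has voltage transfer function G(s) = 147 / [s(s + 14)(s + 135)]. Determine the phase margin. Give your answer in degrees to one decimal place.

Gain crossover: |G(jω)| = 1 at ω ≈ 0.0778 rad/s.
∠G(j0.0778) = −90° − arctan(0.0778/14) − arctan(0.0778/135) ≈ -90.35°
PM = 180° + (-90.35°) = 89.65°

89.6°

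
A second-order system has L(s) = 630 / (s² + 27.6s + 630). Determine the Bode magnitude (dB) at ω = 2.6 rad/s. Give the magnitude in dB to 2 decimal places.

|(j2.6)² + 27.6(j2.6) + 630| = |623.24 + j71.76| = 627.4
|L(j2.6)| = 630 / 627.4 = 1.0042
20 log₁₀(1.0042) = 0.037 dB

0.04 dB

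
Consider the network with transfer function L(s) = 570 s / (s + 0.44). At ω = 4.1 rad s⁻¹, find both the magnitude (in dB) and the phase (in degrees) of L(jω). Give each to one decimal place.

|L| = 55.1 dB, ∠L = 6.1°

|j4.1| = 4.1
|j4.1 + 0.44| = √(4.1² + 0.44²) = 4.124
|L(j4.1)| = 570 × 4.1 / 4.124 = 566.75
20 log₁₀(566.75) = 55.07 dB
∠(j4.1) = 90.00°
∠(j4.1 + 0.44) = arctan(4.1/0.44) = 83.87°
∠L(j4.1) = 90.00° − 83.87° = 6.13°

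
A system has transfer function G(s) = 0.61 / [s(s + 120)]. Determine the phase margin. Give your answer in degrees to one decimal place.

Gain crossover: |G(jω)| = 1 at ω ≈ 0.00508 rad/s.
∠G(j0.00508) = −90° − arctan(0.00508/120) ≈ -90.00°
PM = 180° + (-90.00°) = 90.00°

90.0°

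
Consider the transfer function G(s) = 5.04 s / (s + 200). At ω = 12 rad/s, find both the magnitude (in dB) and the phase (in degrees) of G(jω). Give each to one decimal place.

|j12| = 12
|j12 + 200| = √(12² + 200²) = 200.4
|G(j12)| = 5.04 × 12 / 200.4 = 0.30186
20 log₁₀(0.30186) = -10.40 dB
∠(j12) = 90.00°
∠(j12 + 200) = arctan(12/200) = 3.43°
∠G(j12) = 90.00° − 3.43° = 86.57°

|G| = -10.4 dB, ∠G = 86.6°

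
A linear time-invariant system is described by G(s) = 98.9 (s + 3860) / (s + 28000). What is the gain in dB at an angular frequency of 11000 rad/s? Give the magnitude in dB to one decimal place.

|j11000 + 3860| = √(11000² + 3860²) = 1.166e+04
|j11000 + 28000| = √(11000² + 28000²) = 3.008e+04
|G(j11000)| = 98.9 × 1.166e+04 / 3.008e+04 = 38.325
20 log₁₀(38.325) = 31.67 dB

31.7 dB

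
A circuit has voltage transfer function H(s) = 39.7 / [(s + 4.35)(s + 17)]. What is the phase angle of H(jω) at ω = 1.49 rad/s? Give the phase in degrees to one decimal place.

-23.9°

∠(j1.49 + 4.35) = arctan(1.49/4.35) = 18.91°
∠(j1.49 + 17) = arctan(1.49/17) = 5.01°
∠H(j1.49) = − (18.91° + 5.01°) = -23.92°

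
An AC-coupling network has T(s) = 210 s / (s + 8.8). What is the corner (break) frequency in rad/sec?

8.8 rad/sec

The single real pole at s = −8.8 gives a corner at ω = 8.8 rad/sec.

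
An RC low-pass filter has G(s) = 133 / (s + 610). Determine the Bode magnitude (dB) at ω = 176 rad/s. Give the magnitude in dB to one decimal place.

|j176 + 610| = √(176² + 610²) = 634.9
|G(j176)| = 133 / 634.9 = 0.20949
20 log₁₀(0.20949) = -13.58 dB

-13.6 dB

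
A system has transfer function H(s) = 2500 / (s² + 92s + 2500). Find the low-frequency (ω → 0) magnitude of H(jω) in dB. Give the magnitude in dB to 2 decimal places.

H(0) = 2500 / 2500 = 1
20 log₁₀(1) = 0.000 dB

0.00 dB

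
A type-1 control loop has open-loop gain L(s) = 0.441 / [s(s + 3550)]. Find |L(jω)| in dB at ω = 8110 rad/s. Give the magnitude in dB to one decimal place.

-164.2 dB

|j8110 + 3550| = √(8110² + 3550²) = 8853
|j8110| = 8110
|L(j8110)| = 0.441 / (8853 × 8110) = 6.1423e-09
20 log₁₀(6.1423e-09) = -164.23 dB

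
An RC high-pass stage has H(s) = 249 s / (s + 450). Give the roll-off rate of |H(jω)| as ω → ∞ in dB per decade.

0 dB/decade

With 1 zero and 1 pole, the high-frequency asymptotic slope is 20 × (1 − 1) = 0 dB/decade.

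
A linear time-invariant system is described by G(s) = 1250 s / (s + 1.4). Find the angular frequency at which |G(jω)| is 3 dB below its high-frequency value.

For a single-pole high-pass, the −3 dB point is at the pole: ω = 1.4 rad s⁻¹.

1.4 rad s⁻¹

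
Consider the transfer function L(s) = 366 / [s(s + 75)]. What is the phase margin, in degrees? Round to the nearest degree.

86°

Gain crossover: |L(jω)| = 1 at ω ≈ 4.87 rad/s.
∠L(j4.87) = −90° − arctan(4.87/75) ≈ -93.71°
PM = 180° + (-93.71°) = 86.29°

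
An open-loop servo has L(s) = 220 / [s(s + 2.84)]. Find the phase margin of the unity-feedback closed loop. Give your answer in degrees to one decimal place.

Gain crossover: |L(jω)| = 1 at ω ≈ 14.7 rad/s.
∠L(j14.7) = −90° − arctan(14.7/2.84) ≈ -169.06°
PM = 180° + (-169.06°) = 10.94°

10.9°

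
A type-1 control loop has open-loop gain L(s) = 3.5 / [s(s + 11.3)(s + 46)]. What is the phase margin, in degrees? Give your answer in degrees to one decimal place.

90.0°

Gain crossover: |L(jω)| = 1 at ω ≈ 0.00673 rad s⁻¹.
∠L(j0.00673) = −90° − arctan(0.00673/11.3) − arctan(0.00673/46) ≈ -90.04°
PM = 180° + (-90.04°) = 89.96°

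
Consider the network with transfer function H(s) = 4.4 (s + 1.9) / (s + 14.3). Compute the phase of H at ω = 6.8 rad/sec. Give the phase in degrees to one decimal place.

49.0°

∠(j6.8 + 1.9) = arctan(6.8/1.9) = 74.39°
∠(j6.8 + 14.3) = arctan(6.8/14.3) = 25.43°
∠H(j6.8) = 74.39° − 25.43° = 48.96°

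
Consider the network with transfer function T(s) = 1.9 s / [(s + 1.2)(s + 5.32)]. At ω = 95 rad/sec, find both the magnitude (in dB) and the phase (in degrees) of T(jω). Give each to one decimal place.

|j95| = 95
|j95 + 1.2| = √(95² + 1.2²) = 95.01
|j95 + 5.32| = √(95² + 5.32²) = 95.15
|T(j95)| = 1.9 × 95 / (95.01 × 95.15) = 0.019967
20 log₁₀(0.019967) = -33.99 dB
∠(j95) = 90.00°
∠(j95 + 1.2) = arctan(95/1.2) = 89.28°
∠(j95 + 5.32) = arctan(95/5.32) = 86.79°
∠T(j95) = 90.00° − (89.28° + 86.79°) = -86.07°

|T| = -34.0 dB, ∠T = -86.1°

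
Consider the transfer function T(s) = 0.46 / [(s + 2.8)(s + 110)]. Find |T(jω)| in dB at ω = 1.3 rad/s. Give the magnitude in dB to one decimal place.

|j1.3 + 2.8| = √(1.3² + 2.8²) = 3.087
|j1.3 + 110| = √(1.3² + 110²) = 110
|T(j1.3)| = 0.46 / (3.087 × 110) = 0.0013545
20 log₁₀(0.0013545) = -57.36 dB

-57.4 dB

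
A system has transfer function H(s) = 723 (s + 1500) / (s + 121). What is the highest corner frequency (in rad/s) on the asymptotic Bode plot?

Break frequencies occur at each pole and zero magnitude: 121 rad/s, 1500 rad/s.
The highest is 1500 rad/s.

1500 rad/s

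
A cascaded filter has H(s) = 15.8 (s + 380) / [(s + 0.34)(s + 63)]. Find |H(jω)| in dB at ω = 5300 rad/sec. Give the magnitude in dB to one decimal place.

-50.5 dB

|j5300 + 380| = √(5300² + 380²) = 5314
|j5300 + 0.34| = √(5300² + 0.34²) = 5300
|j5300 + 63| = √(5300² + 63²) = 5300
|H(j5300)| = 15.8 × 5314 / (5300 × 5300) = 0.0029886
20 log₁₀(0.0029886) = -50.49 dB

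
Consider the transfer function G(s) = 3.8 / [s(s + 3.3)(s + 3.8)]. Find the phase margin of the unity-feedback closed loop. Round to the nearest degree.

Gain crossover: |G(jω)| = 1 at ω ≈ 0.301 rad s⁻¹.
∠G(j0.301) = −90° − arctan(0.301/3.3) − arctan(0.301/3.8) ≈ -99.74°
PM = 180° + (-99.74°) = 80.26°

80°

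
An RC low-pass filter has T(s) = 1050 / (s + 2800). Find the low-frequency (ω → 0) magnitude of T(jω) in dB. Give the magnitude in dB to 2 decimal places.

T(0) = 1050 / 2800 = 0.375
20 log₁₀(0.375) = -8.519 dB

-8.52 dB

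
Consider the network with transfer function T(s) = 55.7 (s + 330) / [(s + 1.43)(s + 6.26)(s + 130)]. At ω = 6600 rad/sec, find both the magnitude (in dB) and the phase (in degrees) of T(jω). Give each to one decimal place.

|T| = -117.9 dB, ∠T = -181.7°

|j6600 + 330| = √(6600² + 330²) = 6608
|j6600 + 1.43| = √(6600² + 1.43²) = 6600
|j6600 + 6.26| = √(6600² + 6.26²) = 6600
|j6600 + 130| = √(6600² + 130²) = 6601
|T(j6600)| = 55.7 × 6608 / (6600 × 6600 × 6601) = 1.28e-06
20 log₁₀(1.28e-06) = -117.86 dB
∠(j6600 + 330) = arctan(6600/330) = 87.14°
∠(j6600 + 1.43) = arctan(6600/1.43) = 89.99°
∠(j6600 + 6.26) = arctan(6600/6.26) = 89.95°
∠(j6600 + 130) = arctan(6600/130) = 88.87°
∠T(j6600) = 87.14° − (89.99° + 89.95° + 88.87°) = -181.67°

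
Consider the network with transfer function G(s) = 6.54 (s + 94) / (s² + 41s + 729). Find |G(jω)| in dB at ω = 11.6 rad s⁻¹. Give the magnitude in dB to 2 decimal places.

|j11.6 + 94| = √(11.6² + 94²) = 94.71
|(j11.6)² + 41(j11.6) + 729| = |594.44 + j475.6| = 761.3
|G(j11.6)| = 6.54 × 94.71 / 761.3 = 0.81366
20 log₁₀(0.81366) = -1.791 dB

-1.79 dB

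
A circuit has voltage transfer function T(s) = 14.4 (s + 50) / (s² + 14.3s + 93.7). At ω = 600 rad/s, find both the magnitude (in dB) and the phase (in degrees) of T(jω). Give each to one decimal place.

|T| = -32.4 dB, ∠T = -93.4°

|j600 + 50| = √(600² + 50²) = 602.1
|(j600)² + 14.3(j600) + 93.7| = |-3.5991e+05 + j8580| = 3.6e+05
|T(j600)| = 14.4 × 602.1 / 3.6e+05 = 0.024083
20 log₁₀(0.024083) = -32.37 dB
∠(j600 + 50) = arctan(600/50) = 85.24°
∠[(j600)² + 14.3(j600) + 93.7] = ∠[-3.5991e+05 + j8580] = 178.63°
∠T(j600) = 85.24° − 178.63° = -93.40°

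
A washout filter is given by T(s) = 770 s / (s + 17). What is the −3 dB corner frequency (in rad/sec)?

17 rad/sec

For a single-pole high-pass, the −3 dB point is at the pole: ω = 17 rad/sec.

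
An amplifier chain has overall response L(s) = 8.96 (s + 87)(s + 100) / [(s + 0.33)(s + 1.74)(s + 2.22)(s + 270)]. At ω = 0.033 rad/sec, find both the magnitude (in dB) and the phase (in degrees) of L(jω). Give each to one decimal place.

|j0.033 + 87| = √(0.033² + 87²) = 87
|j0.033 + 100| = √(0.033² + 100²) = 100
|j0.033 + 0.33| = √(0.033² + 0.33²) = 0.3316
|j0.033 + 1.74| = √(0.033² + 1.74²) = 1.74
|j0.033 + 2.22| = √(0.033² + 2.22²) = 2.22
|j0.033 + 270| = √(0.033² + 270²) = 270
|L(j0.033)| = 8.96 × 87 × 100 / (0.3316 × 1.74 × 2.22 × 270) = 225.3
20 log₁₀(225.3) = 47.06 dB
∠(j0.033 + 87) = arctan(0.033/87) = 0.02°
∠(j0.033 + 100) = arctan(0.033/100) = 0.02°
∠(j0.033 + 0.33) = arctan(0.033/0.33) = 5.71°
∠(j0.033 + 1.74) = arctan(0.033/1.74) = 1.09°
∠(j0.033 + 2.22) = arctan(0.033/2.22) = 0.85°
∠(j0.033 + 270) = arctan(0.033/270) = 0.01°
∠L(j0.033) = 0.02° + 0.02° − (5.71° + 1.09° + 0.85° + 0.01°) = -7.62°

|L| = 47.1 dB, ∠L = -7.6°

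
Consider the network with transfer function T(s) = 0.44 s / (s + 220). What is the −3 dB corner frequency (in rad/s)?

220 rad/s

For a single-pole high-pass, the −3 dB point is at the pole: ω = 220 rad/s.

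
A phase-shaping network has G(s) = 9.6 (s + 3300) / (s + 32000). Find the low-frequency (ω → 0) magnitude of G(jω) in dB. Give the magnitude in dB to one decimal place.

-0.1 dB

G(0) = 9.6 × 3300 / 32000 = 0.99
20 log₁₀(0.99) = -0.09 dB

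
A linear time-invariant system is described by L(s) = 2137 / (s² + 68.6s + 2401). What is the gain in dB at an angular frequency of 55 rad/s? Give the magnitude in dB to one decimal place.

|(j55)² + 68.6(j55) + 2401| = |-624 + j3773| = 3824
|L(j55)| = 2137 / 3824 = 0.5588
20 log₁₀(0.5588) = -5.05 dB

-5.1 dB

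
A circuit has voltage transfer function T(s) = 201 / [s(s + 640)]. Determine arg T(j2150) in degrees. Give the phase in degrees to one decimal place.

-163.4°

∠(j2150 + 640) = arctan(2150/640) = 73.42°
∠(j2150) = 90.00°
∠T(j2150) = − (73.42° + 90.00°) = -163.42°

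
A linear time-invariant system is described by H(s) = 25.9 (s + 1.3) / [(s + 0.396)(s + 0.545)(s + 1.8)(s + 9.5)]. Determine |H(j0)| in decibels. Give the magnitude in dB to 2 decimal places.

19.20 dB

H(0) = 25.9 × 1.3 / (0.396 × 0.545 × 1.8 × 9.5) = 9.1234
20 log₁₀(9.1234) = 19.203 dB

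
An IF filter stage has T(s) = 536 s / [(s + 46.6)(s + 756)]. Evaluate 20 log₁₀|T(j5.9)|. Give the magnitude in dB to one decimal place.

|j5.9| = 5.9
|j5.9 + 46.6| = √(5.9² + 46.6²) = 46.97
|j5.9 + 756| = √(5.9² + 756²) = 756
|T(j5.9)| = 536 × 5.9 / (46.97 × 756) = 0.089052
20 log₁₀(0.089052) = -21.01 dB

-21.0 dB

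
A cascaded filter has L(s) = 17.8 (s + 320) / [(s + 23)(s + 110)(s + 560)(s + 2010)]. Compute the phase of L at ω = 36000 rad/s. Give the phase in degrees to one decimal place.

∠(j36000 + 320) = arctan(36000/320) = 89.49°
∠(j36000 + 23) = arctan(36000/23) = 89.96°
∠(j36000 + 110) = arctan(36000/110) = 89.82°
∠(j36000 + 560) = arctan(36000/560) = 89.11°
∠(j36000 + 2010) = arctan(36000/2010) = 86.80°
∠L(j36000) = 89.49° − (89.96° + 89.82° + 89.11° + 86.80°) = -266.21°

-266.2°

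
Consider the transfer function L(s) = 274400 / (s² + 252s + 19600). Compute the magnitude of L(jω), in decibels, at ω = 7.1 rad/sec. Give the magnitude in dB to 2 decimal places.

22.91 dB

|(j7.1)² + 252(j7.1) + 19600| = |19550 + j1789.2| = 1.963e+04
|L(j7.1)| = 274400 / 1.963e+04 = 13.978
20 log₁₀(13.978) = 22.909 dB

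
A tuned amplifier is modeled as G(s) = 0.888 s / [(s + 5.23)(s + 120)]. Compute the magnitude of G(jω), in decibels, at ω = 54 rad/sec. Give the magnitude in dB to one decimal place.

|j54| = 54
|j54 + 5.23| = √(54² + 5.23²) = 54.25
|j54 + 120| = √(54² + 120²) = 131.6
|G(j54)| = 0.888 × 54 / (54.25 × 131.6) = 0.0067168
20 log₁₀(0.0067168) = -43.46 dB

-43.5 dB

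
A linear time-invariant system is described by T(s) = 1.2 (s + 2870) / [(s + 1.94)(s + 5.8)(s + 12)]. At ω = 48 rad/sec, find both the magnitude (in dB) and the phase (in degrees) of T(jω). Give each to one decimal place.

|T| = -30.5 dB, ∠T = -245.8°

|j48 + 2870| = √(48² + 2870²) = 2870
|j48 + 1.94| = √(48² + 1.94²) = 48.04
|j48 + 5.8| = √(48² + 5.8²) = 48.35
|j48 + 12| = √(48² + 12²) = 49.48
|T(j48)| = 1.2 × 2870 / (48.04 × 48.35 × 49.48) = 0.029973
20 log₁₀(0.029973) = -30.47 dB
∠(j48 + 2870) = arctan(48/2870) = 0.96°
∠(j48 + 1.94) = arctan(48/1.94) = 87.69°
∠(j48 + 5.8) = arctan(48/5.8) = 83.11°
∠(j48 + 12) = arctan(48/12) = 75.96°
∠T(j48) = 0.96° − (87.69° + 83.11° + 75.96°) = -245.80°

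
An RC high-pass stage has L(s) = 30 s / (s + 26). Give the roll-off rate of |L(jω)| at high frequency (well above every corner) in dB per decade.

With 1 zero and 1 pole, the high-frequency asymptotic slope is 20 × (1 − 1) = 0 dB/decade.

0 dB/decade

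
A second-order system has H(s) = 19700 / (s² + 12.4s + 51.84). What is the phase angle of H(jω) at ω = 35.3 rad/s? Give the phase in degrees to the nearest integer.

-160°

∠[(j35.3)² + 12.4(j35.3) + 51.84] = ∠[-1194.2 + j437.72] = 159.87°
∠H(j35.3) = −159.87° = -159.87°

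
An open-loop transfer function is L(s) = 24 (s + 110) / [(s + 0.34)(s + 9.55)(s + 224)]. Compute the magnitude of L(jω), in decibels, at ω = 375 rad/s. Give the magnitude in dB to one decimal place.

-76.3 dB

|j375 + 110| = √(375² + 110²) = 390.8
|j375 + 0.34| = √(375² + 0.34²) = 375
|j375 + 9.55| = √(375² + 9.55²) = 375.1
|j375 + 224| = √(375² + 224²) = 436.8
|L(j375)| = 24 × 390.8 / (375 × 375.1 × 436.8) = 0.00015264
20 log₁₀(0.00015264) = -76.33 dB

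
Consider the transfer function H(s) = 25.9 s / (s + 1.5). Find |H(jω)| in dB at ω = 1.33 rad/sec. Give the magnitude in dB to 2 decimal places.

24.70 dB

|j1.33| = 1.33
|j1.33 + 1.5| = √(1.33² + 1.5²) = 2.005
|H(j1.33)| = 25.9 × 1.33 / 2.005 = 17.183
20 log₁₀(17.183) = 24.702 dB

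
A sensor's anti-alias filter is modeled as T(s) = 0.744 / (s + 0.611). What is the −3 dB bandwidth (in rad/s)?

For a single-pole low-pass, the −3 dB point is at the pole: ω = 0.611 rad/s.

0.611 rad/s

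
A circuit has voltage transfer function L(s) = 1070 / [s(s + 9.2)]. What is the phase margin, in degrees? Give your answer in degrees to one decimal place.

16.0°

Gain crossover: |L(jω)| = 1 at ω ≈ 32.1 rad/sec.
∠L(j32.1) = −90° − arctan(32.1/9.2) ≈ -163.99°
PM = 180° + (-163.99°) = 16.01°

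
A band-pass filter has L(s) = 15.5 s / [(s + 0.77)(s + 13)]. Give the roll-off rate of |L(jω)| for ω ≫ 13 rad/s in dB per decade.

With 1 zero and 2 poles, the high-frequency asymptotic slope is 20 × (1 − 2) = -20 dB/decade.

-20 dB/decade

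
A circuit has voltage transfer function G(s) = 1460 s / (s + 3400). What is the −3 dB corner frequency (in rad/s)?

For a single-pole high-pass, the −3 dB point is at the pole: ω = 3400 rad/s.

3400 rad/s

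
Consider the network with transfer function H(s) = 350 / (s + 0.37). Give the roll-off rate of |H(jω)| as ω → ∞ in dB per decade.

-20 dB/decade

With 0 zeros and 1 pole, the high-frequency asymptotic slope is 20 × (0 − 1) = -20 dB/decade.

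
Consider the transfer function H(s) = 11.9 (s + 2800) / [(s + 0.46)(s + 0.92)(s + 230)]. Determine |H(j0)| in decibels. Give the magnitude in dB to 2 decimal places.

50.69 dB

H(0) = 11.9 × 2800 / (0.46 × 0.92 × 230) = 342.32
20 log₁₀(342.32) = 50.689 dB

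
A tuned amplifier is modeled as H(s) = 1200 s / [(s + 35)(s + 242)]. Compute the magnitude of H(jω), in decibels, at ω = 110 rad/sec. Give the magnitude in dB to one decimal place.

12.7 dB

|j110| = 110
|j110 + 35| = √(110² + 35²) = 115.4
|j110 + 242| = √(110² + 242²) = 265.8
|H(j110)| = 1200 × 110 / (115.4 × 265.8) = 4.3017
20 log₁₀(4.3017) = 12.67 dB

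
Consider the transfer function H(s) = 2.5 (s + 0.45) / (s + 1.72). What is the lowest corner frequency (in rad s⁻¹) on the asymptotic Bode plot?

Break frequencies occur at each pole and zero magnitude: 0.45 rad s⁻¹, 1.72 rad s⁻¹.
The lowest is 0.45 rad s⁻¹.

0.45 rad s⁻¹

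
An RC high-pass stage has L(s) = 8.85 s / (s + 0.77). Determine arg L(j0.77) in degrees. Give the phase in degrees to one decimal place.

45.0°

∠(j0.77) = 90.00°
∠(j0.77 + 0.77) = arctan(0.77/0.77) = 45.00°
∠L(j0.77) = 90.00° − 45.00° = 45.00°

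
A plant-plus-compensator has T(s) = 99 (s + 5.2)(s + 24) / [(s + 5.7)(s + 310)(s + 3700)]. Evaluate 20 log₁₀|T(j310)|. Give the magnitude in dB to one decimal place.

-34.5 dB

|j310 + 5.2| = √(310² + 5.2²) = 310
|j310 + 24| = √(310² + 24²) = 310.9
|j310 + 5.7| = √(310² + 5.7²) = 310.1
|j310 + 310| = √(310² + 310²) = 438.4
|j310 + 3700| = √(310² + 3700²) = 3713
|T(j310)| = 99 × 310 × 310.9 / (310.1 × 438.4 × 3713) = 0.01891
20 log₁₀(0.01891) = -34.47 dB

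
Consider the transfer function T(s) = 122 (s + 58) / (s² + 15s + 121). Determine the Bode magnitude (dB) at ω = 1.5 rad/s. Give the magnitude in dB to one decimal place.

|j1.5 + 58| = √(1.5² + 58²) = 58.02
|(j1.5)² + 15(j1.5) + 121| = |118.75 + j22.5| = 120.9
|T(j1.5)| = 122 × 58.02 / 120.9 = 58.565
20 log₁₀(58.565) = 35.35 dB

35.4 dB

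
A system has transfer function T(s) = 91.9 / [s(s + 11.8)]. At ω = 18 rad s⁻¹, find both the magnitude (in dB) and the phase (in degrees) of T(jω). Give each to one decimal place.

|j18 + 11.8| = √(18² + 11.8²) = 21.52
|j18| = 18
|T(j18)| = 91.9 / (21.52 × 18) = 0.23721
20 log₁₀(0.23721) = -12.50 dB
∠(j18 + 11.8) = arctan(18/11.8) = 56.75°
∠(j18) = 90.00°
∠T(j18) = − (56.75° + 90.00°) = -146.75°

|T| = -12.5 dB, ∠T = -146.8°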